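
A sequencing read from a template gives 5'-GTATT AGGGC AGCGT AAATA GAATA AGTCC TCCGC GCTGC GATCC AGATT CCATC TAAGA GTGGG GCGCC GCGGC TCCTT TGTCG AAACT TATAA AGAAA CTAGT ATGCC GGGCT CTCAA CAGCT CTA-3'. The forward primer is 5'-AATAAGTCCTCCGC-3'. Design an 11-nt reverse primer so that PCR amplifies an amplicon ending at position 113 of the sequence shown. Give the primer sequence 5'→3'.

5'-CCCGGCATACT-3'

The forward primer binds at positions 22–35; the product's 3' end on the top strand is position 113.
The reverse primer anneals to the top strand over positions 103–113, i.e. to AGTATGCCGGG.
Its sequence written 5'→3' is the reverse complement: CCCGGCATACT.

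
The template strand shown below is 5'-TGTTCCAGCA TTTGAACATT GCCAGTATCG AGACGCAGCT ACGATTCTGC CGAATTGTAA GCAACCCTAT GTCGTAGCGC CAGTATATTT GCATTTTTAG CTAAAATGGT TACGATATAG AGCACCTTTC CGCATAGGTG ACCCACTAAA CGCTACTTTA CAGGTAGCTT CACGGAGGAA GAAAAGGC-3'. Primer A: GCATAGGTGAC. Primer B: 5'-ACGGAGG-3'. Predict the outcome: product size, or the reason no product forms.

No product — both primers anneal to the same strand and extend in the same direction.

Primer A (GCATAGGTGAC) matches the top strand at positions 132–142 (3' end points downstream).
Primer B (ACGGAGG) also matches the top strand directly, at positions 172–178 — its reverse complement CCTCCGT is not present.
Both primers anneal to the bottom strand with 3' ends pointing the same way, so neither can prime synthesis back toward the other.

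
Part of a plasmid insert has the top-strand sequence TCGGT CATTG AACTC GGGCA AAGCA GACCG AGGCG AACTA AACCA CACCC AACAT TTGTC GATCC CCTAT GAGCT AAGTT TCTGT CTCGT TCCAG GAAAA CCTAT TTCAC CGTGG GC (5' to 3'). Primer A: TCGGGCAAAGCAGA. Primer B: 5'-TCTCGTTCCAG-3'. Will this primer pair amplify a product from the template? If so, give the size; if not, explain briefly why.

No product — both primers anneal to the same strand and extend in the same direction.

Primer A (TCGGGCAAAGCAGA) matches the top strand at positions 14–27 (3' end points downstream).
Primer B (TCTCGTTCCAG) also matches the top strand directly, at positions 85–95 — its reverse complement CTGGAACGAGA is not present.
Both primers anneal to the bottom strand with 3' ends pointing the same way, so neither can prime synthesis back toward the other.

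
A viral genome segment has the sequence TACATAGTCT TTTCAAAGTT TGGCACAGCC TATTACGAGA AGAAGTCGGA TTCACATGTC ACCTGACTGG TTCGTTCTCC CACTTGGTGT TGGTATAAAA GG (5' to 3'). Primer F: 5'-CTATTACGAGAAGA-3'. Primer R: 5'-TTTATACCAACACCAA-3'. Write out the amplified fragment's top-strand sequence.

Scanning the template, CTATTACGAGAAGA occurs at positions 30–43; this primer anneals to the bottom strand there with its 3' end pointing downstream.
Taking the reverse complement of TTTATACCAACACCAA gives TTGGTGTTGGTATAAA, found at positions 84–99 on the template; the primer anneals here to the top strand with its 3' end pointing upstream.
The product is the template from position 30 through 99 (70 bp).

5'-CTATTACGAGAAGAAGTCGGATTCACATGTCACCTGACTGGTTCGTTCTCCCACTTGGTGTTGGTATAAA-3'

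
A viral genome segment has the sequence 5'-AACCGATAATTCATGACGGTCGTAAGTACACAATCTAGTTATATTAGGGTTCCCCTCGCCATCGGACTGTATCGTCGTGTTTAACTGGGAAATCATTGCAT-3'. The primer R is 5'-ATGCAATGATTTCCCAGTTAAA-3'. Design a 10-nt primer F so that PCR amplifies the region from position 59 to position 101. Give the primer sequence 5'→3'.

5'-CCATCGGACT-3'

The reverse primer's reverse complement TTTAACTGGGAAATCATTGCAT matches the template at positions 80–101; the product starts at position 59.
The forward primer is identical to the top strand over positions 59–68: CCATCGGACT.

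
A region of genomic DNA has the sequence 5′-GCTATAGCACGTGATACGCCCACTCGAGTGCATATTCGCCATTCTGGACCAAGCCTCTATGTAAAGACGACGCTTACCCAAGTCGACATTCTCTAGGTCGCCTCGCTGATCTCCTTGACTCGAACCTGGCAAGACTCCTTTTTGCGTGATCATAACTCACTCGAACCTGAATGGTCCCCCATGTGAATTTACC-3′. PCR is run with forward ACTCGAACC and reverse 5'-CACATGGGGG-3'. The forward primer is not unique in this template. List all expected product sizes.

68 bp, 27 bp

The forward primer ACTCGAACC matches the top strand at positions 118–126, 159–167.
The reverse primer's reverse complement is CCCCCATGTG, matching at positions 176–185.
Each forward site pairs with the reverse site to give a product ending at position 185: sizes 68, 27 bp.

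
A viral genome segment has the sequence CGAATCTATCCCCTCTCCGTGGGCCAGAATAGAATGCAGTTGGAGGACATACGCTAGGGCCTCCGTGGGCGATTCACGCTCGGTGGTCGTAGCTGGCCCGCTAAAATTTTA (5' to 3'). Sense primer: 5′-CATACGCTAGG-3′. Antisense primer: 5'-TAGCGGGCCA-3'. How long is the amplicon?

56 bp

Scanning the template, CATACGCTAGG occurs at positions 48–58; this primer anneals to the bottom strand there with its 3' end pointing downstream.
The reverse primer's reverse complement is TGGCCCGCTA, which matches the template at positions 94–103.
The product runs from position 48 to position 103, so its length is 103 − 48 + 1 = 56 bp.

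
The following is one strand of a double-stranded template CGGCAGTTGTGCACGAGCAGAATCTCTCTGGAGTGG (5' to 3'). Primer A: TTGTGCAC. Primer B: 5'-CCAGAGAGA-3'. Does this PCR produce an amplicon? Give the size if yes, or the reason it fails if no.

Primer A (TTGTGCAC) matches the top strand at positions 7–14; it acts as a forward primer.
Primer B's reverse complement is TCTCTCTGG, matching the top strand at positions 23–31; it acts as a reverse primer.
The 3' ends face each other across positions 7–31, giving a 25 bp product.

Yes — a 25 bp product.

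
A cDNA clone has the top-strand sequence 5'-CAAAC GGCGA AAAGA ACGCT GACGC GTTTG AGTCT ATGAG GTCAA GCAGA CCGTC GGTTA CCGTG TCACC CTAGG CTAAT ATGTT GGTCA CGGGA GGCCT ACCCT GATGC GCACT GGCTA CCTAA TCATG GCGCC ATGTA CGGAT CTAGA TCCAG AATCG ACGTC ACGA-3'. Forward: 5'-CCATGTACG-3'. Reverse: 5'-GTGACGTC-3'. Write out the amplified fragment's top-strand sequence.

5'-CCATGTACGGATCTAGATCCAGAATCGACGTCAC-3'

Scanning the template, CCATGTACG occurs at positions 134–142; this primer anneals to the bottom strand there with its 3' end pointing downstream.
Taking the reverse complement of GTGACGTC gives GACGTCAC, found at positions 160–167 on the template; the primer anneals here to the top strand with its 3' end pointing upstream.
The product is the template from position 134 through 167 (34 bp).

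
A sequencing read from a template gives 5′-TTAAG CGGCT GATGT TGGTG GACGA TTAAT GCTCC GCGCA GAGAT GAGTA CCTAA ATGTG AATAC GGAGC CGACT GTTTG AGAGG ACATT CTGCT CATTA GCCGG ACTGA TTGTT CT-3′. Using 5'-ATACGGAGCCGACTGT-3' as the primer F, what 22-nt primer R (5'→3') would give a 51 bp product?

5'-AATCAGTCCGGCTAATGAGCAG-3'

The forward primer binds at positions 62–77, so a 51 bp product ends at position 62 + 51 − 1 = 112.
The reverse primer anneals to the top strand over positions 91–112, i.e. to CTGCTCATTAGCCGGACTGATT.
Its sequence written 5'→3' is the reverse complement: AATCAGTCCGGCTAATGAGCAG.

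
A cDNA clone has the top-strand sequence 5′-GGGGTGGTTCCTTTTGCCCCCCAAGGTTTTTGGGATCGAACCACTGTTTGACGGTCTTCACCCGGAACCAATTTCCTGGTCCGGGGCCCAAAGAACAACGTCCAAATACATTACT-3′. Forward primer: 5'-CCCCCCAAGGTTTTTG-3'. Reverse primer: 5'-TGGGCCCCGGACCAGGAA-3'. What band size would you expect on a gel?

Forward primer CCCCCCAAGGTTTTTG is found on the top strand at positions 17–32.
Reverse complement of the reverse primer: TTCCTGGTCCGGGGCCCA. This occurs on the top strand at positions 73–90.
Amplicon spans positions 17–90: 74 bp.

74 bp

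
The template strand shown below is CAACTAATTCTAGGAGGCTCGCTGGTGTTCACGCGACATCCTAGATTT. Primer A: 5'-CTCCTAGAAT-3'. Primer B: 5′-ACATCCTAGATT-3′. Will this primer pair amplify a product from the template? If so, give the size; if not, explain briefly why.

No product — the primers' 3' ends point away from each other.

Primer A (CTCCTAGAAT) has reverse complement ATTCTAGGAG, which matches the top strand at positions 7–16; primer A anneals to the top strand there with its 3' end pointing upstream toward position 7.
Primer B (ACATCCTAGATT) matches the top strand directly at positions 36–47; it anneals to the bottom strand with its 3' end pointing downstream toward position 47.
The 3' ends diverge (primer A extends toward position 1, primer B toward position 48), so the primers never converge on a shared product.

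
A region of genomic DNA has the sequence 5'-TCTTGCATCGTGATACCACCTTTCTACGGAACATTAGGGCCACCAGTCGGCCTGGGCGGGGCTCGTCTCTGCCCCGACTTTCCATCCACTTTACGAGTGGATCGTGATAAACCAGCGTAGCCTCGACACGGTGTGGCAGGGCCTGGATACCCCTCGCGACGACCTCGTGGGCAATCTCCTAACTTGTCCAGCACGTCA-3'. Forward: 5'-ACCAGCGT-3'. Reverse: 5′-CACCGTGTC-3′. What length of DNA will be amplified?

23 bp

Scanning the template, ACCAGCGT occurs at positions 111–118; this primer anneals to the bottom strand there with its 3' end pointing downstream.
Taking the reverse complement of CACCGTGTC gives GACACGGTG, found at positions 125–133 on the template; the primer anneals here to the top strand with its 3' end pointing upstream.
Amplicon spans positions 111–133: 23 bp.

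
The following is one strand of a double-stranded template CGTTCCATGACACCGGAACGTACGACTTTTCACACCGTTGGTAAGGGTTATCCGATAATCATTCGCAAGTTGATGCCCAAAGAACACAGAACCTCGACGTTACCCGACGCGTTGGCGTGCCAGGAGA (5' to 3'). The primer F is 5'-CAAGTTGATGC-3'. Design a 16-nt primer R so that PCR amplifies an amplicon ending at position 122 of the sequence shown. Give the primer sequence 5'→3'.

5'-TGGCACGCCAACGCGT-3'

The forward primer binds at positions 66–76; the product's 3' end on the top strand is position 122.
The reverse primer anneals to the top strand over positions 107–122, i.e. to ACGCGTTGGCGTGCCA.
Its sequence written 5'→3' is the reverse complement: TGGCACGCCAACGCGT.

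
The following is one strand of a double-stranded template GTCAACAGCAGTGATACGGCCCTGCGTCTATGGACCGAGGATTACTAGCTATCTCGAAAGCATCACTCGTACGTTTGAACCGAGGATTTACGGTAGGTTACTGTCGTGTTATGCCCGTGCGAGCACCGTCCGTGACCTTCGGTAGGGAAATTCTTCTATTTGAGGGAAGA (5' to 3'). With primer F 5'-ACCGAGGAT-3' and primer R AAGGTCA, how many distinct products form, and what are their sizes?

Two products: 106 bp, 61 bp

The forward primer ACCGAGGAT matches the top strand at positions 34–42, 79–87.
The reverse primer's reverse complement is TGACCTT, matching at positions 133–139.
Each forward site pairs with the reverse site to give a product ending at position 139: sizes 106, 61 bp.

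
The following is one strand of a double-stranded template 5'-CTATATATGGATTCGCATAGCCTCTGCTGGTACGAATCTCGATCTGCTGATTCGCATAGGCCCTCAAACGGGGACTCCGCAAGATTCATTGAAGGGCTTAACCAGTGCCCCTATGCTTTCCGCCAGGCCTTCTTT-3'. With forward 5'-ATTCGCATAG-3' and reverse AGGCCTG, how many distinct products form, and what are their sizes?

The forward primer ATTCGCATAG matches the top strand at positions 11–20, 50–59.
The reverse primer's reverse complement is CAGGCCT, matching at positions 124–130.
Each forward site pairs with the reverse site to give a product ending at position 130: sizes 120, 81 bp.

Two products: 120 bp, 81 bp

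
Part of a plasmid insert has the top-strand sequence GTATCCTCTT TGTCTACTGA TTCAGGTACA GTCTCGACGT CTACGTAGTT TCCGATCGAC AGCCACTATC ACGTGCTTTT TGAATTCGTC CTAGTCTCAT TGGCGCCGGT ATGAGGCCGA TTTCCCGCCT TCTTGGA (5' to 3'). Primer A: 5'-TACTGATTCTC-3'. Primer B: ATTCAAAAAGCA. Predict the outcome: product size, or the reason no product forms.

No product — primer A has no binding site in the template.

Primer A (TACTGATTCTC) does not match the top strand, and its reverse complement GAGAATCAGTA does not match either.
With no annealing site for primer A, no amplification occurs.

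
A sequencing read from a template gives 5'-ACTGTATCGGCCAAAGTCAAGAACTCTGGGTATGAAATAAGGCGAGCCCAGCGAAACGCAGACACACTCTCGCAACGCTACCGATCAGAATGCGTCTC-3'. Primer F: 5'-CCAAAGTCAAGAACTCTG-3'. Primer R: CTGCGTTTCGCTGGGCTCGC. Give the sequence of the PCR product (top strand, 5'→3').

Forward primer CCAAAGTCAAGAACTCTG is found on the top strand at positions 11–28.
Reverse complement of the reverse primer: GCGAGCCCAGCGAAACGCAG. This occurs on the top strand at positions 42–61.
The product is the template from position 11 through 61 (51 bp).

5'-CCAAAGTCAAGAACTCTGGGTATGAAATAAGGCGAGCCCAGCGAAACGCAG-3'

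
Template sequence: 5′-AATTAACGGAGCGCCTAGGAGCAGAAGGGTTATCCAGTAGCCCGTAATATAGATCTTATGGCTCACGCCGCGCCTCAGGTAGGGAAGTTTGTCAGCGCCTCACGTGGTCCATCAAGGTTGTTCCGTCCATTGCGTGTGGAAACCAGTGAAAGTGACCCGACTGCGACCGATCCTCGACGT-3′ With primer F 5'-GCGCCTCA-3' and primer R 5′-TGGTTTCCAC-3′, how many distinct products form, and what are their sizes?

Two products: 76 bp, 51 bp

The forward primer GCGCCTCA matches the top strand at positions 70–77, 95–102.
The reverse primer's reverse complement is GTGGAAACCA, matching at positions 136–145.
Each forward site pairs with the reverse site to give a product ending at position 145: sizes 76, 51 bp.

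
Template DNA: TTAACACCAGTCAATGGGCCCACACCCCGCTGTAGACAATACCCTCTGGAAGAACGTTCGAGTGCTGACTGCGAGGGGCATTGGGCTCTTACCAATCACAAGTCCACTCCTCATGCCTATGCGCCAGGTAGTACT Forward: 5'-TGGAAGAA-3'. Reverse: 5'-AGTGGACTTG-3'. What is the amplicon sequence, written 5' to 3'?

5'-TGGAAGAACGTTCGAGTGCTGACTGCGAGGGGCATTGGGCTCTTACCAATCACAAGTCCACT-3'

The forward primer matches the template at positions 47–54.
Taking the reverse complement of AGTGGACTTG gives CAAGTCCACT, found at positions 99–108 on the template; the primer anneals here to the top strand with its 3' end pointing upstream.
The product is the template from position 47 through 108 (62 bp).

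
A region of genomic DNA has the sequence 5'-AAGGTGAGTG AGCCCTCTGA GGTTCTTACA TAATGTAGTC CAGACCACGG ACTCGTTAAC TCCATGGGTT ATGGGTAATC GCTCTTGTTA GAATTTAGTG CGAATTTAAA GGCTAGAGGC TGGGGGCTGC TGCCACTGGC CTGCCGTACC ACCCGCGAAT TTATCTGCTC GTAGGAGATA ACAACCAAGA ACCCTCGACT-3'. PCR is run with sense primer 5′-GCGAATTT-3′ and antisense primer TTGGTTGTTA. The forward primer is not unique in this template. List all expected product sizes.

89 bp, 34 bp

The forward primer GCGAATTT matches the top strand at positions 100–107, 155–162.
The reverse primer's reverse complement is TAACAACCAA, matching at positions 179–188.
Each forward site pairs with the reverse site to give a product ending at position 188: sizes 89, 34 bp.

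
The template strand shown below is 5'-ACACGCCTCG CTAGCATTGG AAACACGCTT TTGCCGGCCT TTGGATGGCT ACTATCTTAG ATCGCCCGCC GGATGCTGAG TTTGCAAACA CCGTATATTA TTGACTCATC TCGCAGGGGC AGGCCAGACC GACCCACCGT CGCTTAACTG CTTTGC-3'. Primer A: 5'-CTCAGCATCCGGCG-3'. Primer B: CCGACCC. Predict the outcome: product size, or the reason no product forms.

No product — the primers' 3' ends point away from each other.

Primer A (CTCAGCATCCGGCG) has reverse complement CGCCGGATGCTGAG, which matches the top strand at positions 67–80; primer A anneals to the top strand there with its 3' end pointing upstream toward position 67.
Primer B (CCGACCC) matches the top strand directly at positions 129–135; it anneals to the bottom strand with its 3' end pointing downstream toward position 135.
The 3' ends diverge (primer A extends toward position 1, primer B toward position 156), so the primers never converge on a shared product.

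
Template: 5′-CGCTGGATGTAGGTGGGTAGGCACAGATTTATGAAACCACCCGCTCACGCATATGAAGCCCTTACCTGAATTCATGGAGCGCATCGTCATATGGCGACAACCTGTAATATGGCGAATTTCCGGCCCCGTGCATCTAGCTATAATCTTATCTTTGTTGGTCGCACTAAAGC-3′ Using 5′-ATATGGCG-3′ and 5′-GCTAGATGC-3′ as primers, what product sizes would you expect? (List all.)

The forward primer ATATGGCG matches the top strand at positions 89–96, 107–114.
The reverse primer's reverse complement is GCATCTAGC, matching at positions 130–138.
Each forward site pairs with the reverse site to give a product ending at position 138: sizes 50, 32 bp.

50 bp, 32 bp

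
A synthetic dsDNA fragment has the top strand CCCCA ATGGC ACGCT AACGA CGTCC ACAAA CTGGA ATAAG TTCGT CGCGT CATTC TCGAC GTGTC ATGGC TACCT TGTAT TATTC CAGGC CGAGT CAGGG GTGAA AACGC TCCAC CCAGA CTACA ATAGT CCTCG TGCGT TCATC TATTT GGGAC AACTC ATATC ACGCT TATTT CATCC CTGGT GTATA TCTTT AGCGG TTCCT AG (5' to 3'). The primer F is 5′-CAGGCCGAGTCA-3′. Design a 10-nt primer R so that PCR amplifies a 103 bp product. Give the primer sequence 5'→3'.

The forward primer binds at positions 86–97, so a 103 bp product ends at position 86 + 103 − 1 = 188.
The reverse primer anneals to the top strand over positions 179–188, i.e. to CCCTGGTGTA.
Its sequence written 5'→3' is the reverse complement: TACACCAGGG.

5'-TACACCAGGG-3'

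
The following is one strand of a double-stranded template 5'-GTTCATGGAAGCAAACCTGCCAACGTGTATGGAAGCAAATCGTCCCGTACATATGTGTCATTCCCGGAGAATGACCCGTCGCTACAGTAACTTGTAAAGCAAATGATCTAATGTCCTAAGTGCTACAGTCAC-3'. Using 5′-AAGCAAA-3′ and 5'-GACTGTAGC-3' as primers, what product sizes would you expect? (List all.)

122 bp, 98 bp, 34 bp

The forward primer AAGCAAA matches the top strand at positions 9–15, 33–39, 97–103.
The reverse primer's reverse complement is GCTACAGTC, matching at positions 122–130.
Each forward site pairs with the reverse site to give a product ending at position 130: sizes 122, 98, 34 bp.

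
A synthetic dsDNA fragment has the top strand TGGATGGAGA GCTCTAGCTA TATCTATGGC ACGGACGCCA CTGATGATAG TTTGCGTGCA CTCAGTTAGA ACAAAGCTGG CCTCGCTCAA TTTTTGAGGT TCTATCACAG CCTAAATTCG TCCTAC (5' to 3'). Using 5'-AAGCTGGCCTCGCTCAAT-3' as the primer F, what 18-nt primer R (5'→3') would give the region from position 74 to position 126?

The product's 3' end on the top strand is position 126.
The reverse primer anneals to the top strand over positions 109–126, i.e. to AGCCTAAATTCGTCCTAC.
Its sequence written 5'→3' is the reverse complement: GTAGGACGAATTTAGGCT.

5'-GTAGGACGAATTTAGGCT-3'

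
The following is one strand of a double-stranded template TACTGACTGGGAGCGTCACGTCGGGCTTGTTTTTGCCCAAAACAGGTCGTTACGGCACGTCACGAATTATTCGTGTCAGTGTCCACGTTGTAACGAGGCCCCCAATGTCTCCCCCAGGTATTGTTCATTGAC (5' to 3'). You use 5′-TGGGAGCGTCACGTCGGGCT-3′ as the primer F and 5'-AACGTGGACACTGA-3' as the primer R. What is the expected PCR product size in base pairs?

82 bp

Scanning the template, TGGGAGCGTCACGTCGGGCT occurs at positions 8–27; this primer anneals to the bottom strand there with its 3' end pointing downstream.
Reverse complement of the reverse primer: TCAGTGTCCACGTT. This occurs on the top strand at positions 76–89.
Product length = (reverse-primer end) − (forward-primer start) + 1 = 89 − 8 + 1 = 82 bp.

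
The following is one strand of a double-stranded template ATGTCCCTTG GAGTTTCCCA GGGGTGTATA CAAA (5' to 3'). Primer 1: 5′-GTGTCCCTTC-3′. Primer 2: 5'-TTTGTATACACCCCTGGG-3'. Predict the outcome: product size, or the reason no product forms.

No product — primer 1 has no binding site in the template.

Primer 1 (GTGTCCCTTC) does not match the top strand, and its reverse complement GAAGGGACAC does not match either.
With no annealing site for primer 1, no amplification occurs.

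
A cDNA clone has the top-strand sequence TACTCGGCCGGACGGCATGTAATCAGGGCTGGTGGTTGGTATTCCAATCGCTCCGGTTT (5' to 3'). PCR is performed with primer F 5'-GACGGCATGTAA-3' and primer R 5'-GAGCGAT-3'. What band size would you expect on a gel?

43 bp

The forward primer matches the template at positions 11–22.
Taking the reverse complement of GAGCGAT gives ATCGCTC, found at positions 47–53 on the template; the primer anneals here to the top strand with its 3' end pointing upstream.
Product length = (reverse-primer end) − (forward-primer start) + 1 = 53 − 11 + 1 = 43 bp.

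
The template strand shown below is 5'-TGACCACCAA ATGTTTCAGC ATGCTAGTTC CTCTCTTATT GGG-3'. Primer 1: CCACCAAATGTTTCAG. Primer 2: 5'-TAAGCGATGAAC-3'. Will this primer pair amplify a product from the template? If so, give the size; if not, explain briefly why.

No product — primer 2 has no binding site in the template.

Primer 2 (TAAGCGATGAAC) does not match the top strand, and its reverse complement GTTCATCGCTTA does not match either.
With no annealing site for primer 2, no amplification occurs.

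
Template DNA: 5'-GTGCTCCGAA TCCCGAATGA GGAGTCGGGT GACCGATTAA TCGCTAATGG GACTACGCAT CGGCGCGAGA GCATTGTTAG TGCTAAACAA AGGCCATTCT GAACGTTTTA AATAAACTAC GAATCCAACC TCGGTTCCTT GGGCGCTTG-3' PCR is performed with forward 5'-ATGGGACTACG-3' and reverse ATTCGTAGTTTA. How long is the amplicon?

78 bp

The forward primer matches the template at positions 47–57.
Taking the reverse complement of ATTCGTAGTTTA gives TAAACTACGAAT, found at positions 113–124 on the template; the primer anneals here to the top strand with its 3' end pointing upstream.
Product length = (reverse-primer end) − (forward-primer start) + 1 = 124 − 47 + 1 = 78 bp.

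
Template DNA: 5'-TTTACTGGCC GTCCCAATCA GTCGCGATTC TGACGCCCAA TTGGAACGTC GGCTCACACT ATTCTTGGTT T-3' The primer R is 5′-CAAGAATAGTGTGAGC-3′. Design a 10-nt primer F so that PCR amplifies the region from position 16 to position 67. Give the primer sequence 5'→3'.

5'-AATCAGTCGC-3'

The reverse primer's reverse complement GCTCACACTATTCTTG matches the template at positions 52–67; the product starts at position 16.
The forward primer is identical to the top strand over positions 16–25: AATCAGTCGC.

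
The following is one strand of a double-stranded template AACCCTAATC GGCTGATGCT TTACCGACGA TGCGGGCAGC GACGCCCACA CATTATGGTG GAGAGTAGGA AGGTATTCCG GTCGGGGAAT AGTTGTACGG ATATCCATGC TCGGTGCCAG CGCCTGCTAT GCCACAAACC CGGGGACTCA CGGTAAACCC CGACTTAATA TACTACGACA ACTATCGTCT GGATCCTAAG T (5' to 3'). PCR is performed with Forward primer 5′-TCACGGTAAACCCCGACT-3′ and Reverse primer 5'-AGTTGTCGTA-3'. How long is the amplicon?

36 bp

Forward primer TCACGGTAAACCCCGACT is found on the top strand at positions 148–165.
Taking the reverse complement of AGTTGTCGTA gives TACGACAACT, found at positions 174–183 on the template; the primer anneals here to the top strand with its 3' end pointing upstream.
Amplicon spans positions 148–183: 36 bp.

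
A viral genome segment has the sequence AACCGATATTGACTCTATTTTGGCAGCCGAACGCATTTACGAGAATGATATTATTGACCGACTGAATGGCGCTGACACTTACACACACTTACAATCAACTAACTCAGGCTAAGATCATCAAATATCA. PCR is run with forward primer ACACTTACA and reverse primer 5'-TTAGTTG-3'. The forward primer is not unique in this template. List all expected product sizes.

28 bp, 18 bp

The forward primer ACACTTACA matches the top strand at positions 75–83, 85–93.
The reverse primer's reverse complement is CAACTAA, matching at positions 96–102.
Each forward site pairs with the reverse site to give a product ending at position 102: sizes 28, 18 bp.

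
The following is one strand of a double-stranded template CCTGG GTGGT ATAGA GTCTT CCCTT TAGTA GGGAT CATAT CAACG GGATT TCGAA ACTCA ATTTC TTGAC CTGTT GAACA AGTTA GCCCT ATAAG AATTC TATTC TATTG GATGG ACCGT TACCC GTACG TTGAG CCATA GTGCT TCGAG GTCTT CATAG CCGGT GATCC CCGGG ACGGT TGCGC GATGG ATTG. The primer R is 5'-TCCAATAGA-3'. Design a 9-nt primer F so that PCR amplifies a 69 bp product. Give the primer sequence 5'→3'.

The reverse primer's reverse complement TCTATTGGA matches the template at positions 104–112, so the product ends at position 112.
A 69 bp product then starts at position 112 − 69 + 1 = 44.
The forward primer is identical to the top strand there: CGGGATTTC.

5'-CGGGATTTC-3'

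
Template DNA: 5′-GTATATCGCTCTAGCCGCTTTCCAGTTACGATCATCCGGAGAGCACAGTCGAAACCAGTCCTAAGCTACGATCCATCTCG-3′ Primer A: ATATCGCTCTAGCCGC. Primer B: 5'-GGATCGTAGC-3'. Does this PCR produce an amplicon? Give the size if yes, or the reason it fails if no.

Yes — a 72 bp product.

Primer A (ATATCGCTCTAGCCGC) matches the top strand at positions 3–18; it acts as a forward primer.
Primer B's reverse complement is GCTACGATCC, matching the top strand at positions 65–74; it acts as a reverse primer.
The 3' ends face each other across positions 3–74, giving a 72 bp product.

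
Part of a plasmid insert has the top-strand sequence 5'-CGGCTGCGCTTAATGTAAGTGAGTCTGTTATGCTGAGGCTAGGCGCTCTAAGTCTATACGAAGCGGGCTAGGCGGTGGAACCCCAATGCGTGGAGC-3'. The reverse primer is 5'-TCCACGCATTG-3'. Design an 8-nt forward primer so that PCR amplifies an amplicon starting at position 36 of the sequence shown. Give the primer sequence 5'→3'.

5'-AGGCTAGG-3'

The reverse primer's reverse complement CAATGCGTGGA matches the template at positions 84–94; the product starts at position 36.
The forward primer is identical to the top strand over positions 36–43: AGGCTAGG.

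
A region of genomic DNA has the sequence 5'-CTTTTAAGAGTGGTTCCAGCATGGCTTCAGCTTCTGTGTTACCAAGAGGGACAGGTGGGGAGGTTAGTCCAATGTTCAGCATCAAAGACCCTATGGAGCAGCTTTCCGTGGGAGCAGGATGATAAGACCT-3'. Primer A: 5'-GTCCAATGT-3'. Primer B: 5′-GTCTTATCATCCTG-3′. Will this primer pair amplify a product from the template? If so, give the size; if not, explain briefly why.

Yes — a 62 bp product.

Primer A (GTCCAATGT) matches the top strand at positions 67–75; it acts as a forward primer.
Primer B's reverse complement is CAGGATGATAAGAC, matching the top strand at positions 115–128; it acts as a reverse primer.
The 3' ends face each other across positions 67–128, giving a 62 bp product.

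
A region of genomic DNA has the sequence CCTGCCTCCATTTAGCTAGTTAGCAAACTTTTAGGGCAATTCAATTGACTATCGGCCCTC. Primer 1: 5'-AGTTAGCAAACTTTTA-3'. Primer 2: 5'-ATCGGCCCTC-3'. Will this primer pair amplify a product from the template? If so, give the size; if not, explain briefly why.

No product — both primers anneal to the same strand and extend in the same direction.

Primer 1 (AGTTAGCAAACTTTTA) matches the top strand at positions 18–33 (3' end points downstream).
Primer 2 (ATCGGCCCTC) also matches the top strand directly, at positions 51–60 — its reverse complement GAGGGCCGAT is not present.
Both primers anneal to the bottom strand with 3' ends pointing the same way, so neither can prime synthesis back toward the other.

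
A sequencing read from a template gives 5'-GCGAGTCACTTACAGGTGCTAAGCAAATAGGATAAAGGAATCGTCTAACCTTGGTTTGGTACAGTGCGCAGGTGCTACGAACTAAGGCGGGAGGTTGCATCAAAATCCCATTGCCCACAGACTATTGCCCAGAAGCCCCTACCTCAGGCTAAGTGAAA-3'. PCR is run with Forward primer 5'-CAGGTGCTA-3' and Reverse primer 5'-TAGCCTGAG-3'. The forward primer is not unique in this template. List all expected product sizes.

The forward primer CAGGTGCTA matches the top strand at positions 13–21, 69–77.
The reverse primer's reverse complement is CTCAGGCTA, matching at positions 143–151.
Each forward site pairs with the reverse site to give a product ending at position 151: sizes 139, 83 bp.

139 bp, 83 bp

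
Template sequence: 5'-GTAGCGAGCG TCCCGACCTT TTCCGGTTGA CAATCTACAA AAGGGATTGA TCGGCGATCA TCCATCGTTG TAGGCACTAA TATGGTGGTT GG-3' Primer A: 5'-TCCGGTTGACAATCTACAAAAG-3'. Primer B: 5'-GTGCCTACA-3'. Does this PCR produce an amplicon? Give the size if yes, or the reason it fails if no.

Yes — a 56 bp product.

Primer A (TCCGGTTGACAATCTACAAAAG) matches the top strand at positions 22–43; it acts as a forward primer.
Primer B's reverse complement is TGTAGGCAC, matching the top strand at positions 69–77; it acts as a reverse primer.
The 3' ends face each other across positions 22–77, giving a 56 bp product.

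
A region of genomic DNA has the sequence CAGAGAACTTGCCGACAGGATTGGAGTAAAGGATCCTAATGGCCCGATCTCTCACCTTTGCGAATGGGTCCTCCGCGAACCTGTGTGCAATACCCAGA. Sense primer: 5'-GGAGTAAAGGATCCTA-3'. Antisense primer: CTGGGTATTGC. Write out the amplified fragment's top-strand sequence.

The forward primer matches the template at positions 23–38.
Taking the reverse complement of CTGGGTATTGC gives GCAATACCCAG, found at positions 87–97 on the template; the primer anneals here to the top strand with its 3' end pointing upstream.
The product is the template from position 23 through 97 (75 bp).

5'-GGAGTAAAGGATCCTAATGGCCCGATCTCTCACCTTTGCGAATGGGTCCTCCGCGAACCTGTGTGCAATACCCAG-3'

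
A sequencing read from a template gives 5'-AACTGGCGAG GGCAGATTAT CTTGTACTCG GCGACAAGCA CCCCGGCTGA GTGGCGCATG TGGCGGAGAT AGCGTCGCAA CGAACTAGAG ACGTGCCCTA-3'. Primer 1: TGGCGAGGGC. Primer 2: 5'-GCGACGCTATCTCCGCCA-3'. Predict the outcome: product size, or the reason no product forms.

Yes — a 75 bp product.

Primer 1 (TGGCGAGGGC) matches the top strand at positions 4–13; it acts as a forward primer.
Primer 2's reverse complement is TGGCGGAGATAGCGTCGC, matching the top strand at positions 61–78; it acts as a reverse primer.
The 3' ends face each other across positions 4–78, giving a 75 bp product.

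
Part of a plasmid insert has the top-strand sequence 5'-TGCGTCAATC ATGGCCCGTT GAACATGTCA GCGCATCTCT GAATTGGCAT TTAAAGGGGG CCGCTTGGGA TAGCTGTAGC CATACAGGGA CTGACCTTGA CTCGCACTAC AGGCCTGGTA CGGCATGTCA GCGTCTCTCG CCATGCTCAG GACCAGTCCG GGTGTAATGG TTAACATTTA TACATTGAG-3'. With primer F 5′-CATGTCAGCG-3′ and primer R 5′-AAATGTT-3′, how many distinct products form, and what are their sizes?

Two products: 156 bp, 56 bp

The forward primer CATGTCAGCG matches the top strand at positions 24–33, 124–133.
The reverse primer's reverse complement is AACATTT, matching at positions 173–179.
Each forward site pairs with the reverse site to give a product ending at position 179: sizes 156, 56 bp.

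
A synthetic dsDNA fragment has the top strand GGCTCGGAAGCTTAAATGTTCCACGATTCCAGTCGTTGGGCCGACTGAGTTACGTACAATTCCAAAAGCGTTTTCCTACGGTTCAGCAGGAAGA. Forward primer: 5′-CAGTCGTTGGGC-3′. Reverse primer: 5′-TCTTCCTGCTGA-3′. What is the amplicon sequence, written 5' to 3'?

5'-CAGTCGTTGGGCCGACTGAGTTACGTACAATTCCAAAAGCGTTTTCCTACGGTTCAGCAGGAAGA-3'

The forward primer matches the template at positions 30–41.
The reverse primer's reverse complement is TCAGCAGGAAGA, which matches the template at positions 83–94.
The product is the template from position 30 through 94 (65 bp).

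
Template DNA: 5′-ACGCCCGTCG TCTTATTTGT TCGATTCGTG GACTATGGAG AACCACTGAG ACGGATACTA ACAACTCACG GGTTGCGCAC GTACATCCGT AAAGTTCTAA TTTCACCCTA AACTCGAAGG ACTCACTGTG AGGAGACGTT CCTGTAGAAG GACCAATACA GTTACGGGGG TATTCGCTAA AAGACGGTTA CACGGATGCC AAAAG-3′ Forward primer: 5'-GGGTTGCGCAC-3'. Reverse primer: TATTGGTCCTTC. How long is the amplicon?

The forward primer matches the template at positions 70–80.
Taking the reverse complement of TATTGGTCCTTC gives GAAGGACCAATA, found at positions 147–158 on the template; the primer anneals here to the top strand with its 3' end pointing upstream.
The product runs from position 70 to position 158, so its length is 158 − 70 + 1 = 89 bp.

89 bp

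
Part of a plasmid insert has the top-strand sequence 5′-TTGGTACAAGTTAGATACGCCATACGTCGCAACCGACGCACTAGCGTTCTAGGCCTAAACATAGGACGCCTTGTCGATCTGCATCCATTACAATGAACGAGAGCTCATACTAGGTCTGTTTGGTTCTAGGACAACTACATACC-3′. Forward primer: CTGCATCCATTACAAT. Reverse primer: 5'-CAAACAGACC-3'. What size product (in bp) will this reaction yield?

44 bp

Forward primer CTGCATCCATTACAAT is found on the top strand at positions 79–94.
The reverse primer's reverse complement is GGTCTGTTTG, which matches the template at positions 113–122.
Amplicon spans positions 79–122: 44 bp.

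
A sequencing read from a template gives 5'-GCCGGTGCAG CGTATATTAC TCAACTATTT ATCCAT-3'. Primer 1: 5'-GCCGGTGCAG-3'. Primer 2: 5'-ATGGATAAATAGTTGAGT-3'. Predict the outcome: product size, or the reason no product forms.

Yes — a 36 bp product.

Primer 1 (GCCGGTGCAG) matches the top strand at positions 1–10; it acts as a forward primer.
Primer 2's reverse complement is ACTCAACTATTTATCCAT, matching the top strand at positions 19–36; it acts as a reverse primer.
The 3' ends face each other across positions 1–36, giving a 36 bp product.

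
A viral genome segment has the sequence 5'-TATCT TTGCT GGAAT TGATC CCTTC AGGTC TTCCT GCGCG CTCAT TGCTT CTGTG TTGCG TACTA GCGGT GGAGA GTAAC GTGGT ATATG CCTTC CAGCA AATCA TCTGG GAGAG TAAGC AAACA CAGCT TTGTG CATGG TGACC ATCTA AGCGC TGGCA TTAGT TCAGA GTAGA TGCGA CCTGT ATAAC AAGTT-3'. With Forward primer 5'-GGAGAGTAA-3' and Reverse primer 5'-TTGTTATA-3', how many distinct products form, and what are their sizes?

Two products: 122 bp, 83 bp

The forward primer GGAGAGTAA matches the top strand at positions 71–79, 110–118.
The reverse primer's reverse complement is TATAACAA, matching at positions 185–192.
Each forward site pairs with the reverse site to give a product ending at position 192: sizes 122, 83 bp.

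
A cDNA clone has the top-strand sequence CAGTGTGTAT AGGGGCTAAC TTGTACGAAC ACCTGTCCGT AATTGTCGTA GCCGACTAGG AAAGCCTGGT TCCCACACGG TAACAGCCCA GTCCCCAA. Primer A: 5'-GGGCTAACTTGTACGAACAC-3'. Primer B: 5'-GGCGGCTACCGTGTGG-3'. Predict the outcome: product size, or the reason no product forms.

No product — primer B has no binding site in the template.

Primer B (GGCGGCTACCGTGTGG) does not match the top strand, and its reverse complement CCACACGGTAGCCGCC does not match either.
With no annealing site for primer B, no amplification occurs.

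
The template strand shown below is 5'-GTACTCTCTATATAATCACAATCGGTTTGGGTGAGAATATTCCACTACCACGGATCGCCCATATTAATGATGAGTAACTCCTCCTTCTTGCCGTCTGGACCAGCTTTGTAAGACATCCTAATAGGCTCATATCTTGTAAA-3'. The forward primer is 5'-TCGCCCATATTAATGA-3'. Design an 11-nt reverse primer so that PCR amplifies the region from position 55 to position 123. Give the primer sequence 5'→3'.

The product's 3' end on the top strand is position 123.
The reverse primer anneals to the top strand over positions 113–123, i.e. to ACATCCTAATA.
Its sequence written 5'→3' is the reverse complement: TATTAGGATGT.

5'-TATTAGGATGT-3'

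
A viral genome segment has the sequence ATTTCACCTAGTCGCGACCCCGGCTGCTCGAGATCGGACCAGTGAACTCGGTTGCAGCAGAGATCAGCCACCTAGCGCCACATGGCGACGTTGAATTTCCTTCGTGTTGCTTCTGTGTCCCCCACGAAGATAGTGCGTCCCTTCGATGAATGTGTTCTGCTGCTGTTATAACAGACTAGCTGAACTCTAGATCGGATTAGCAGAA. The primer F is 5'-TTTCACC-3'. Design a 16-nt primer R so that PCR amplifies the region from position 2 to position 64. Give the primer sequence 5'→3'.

The product's 3' end on the top strand is position 64.
The reverse primer anneals to the top strand over positions 49–64, i.e. to CGGTTGCAGCAGAGAT.
Its sequence written 5'→3' is the reverse complement: ATCTCTGCTGCAACCG.

5'-ATCTCTGCTGCAACCG-3'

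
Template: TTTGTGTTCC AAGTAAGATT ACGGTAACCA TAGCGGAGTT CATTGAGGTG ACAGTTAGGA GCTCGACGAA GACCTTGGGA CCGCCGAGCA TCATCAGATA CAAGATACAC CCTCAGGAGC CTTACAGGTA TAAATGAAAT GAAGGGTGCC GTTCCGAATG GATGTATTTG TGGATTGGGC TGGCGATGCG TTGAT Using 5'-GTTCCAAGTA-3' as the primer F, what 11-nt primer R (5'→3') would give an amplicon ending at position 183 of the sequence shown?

5'-CCAGCCCAATC-3'

The forward primer binds at positions 6–15; the product's 3' end on the top strand is position 183.
The reverse primer anneals to the top strand over positions 173–183, i.e. to GATTGGGCTGG.
Its sequence written 5'→3' is the reverse complement: CCAGCCCAATC.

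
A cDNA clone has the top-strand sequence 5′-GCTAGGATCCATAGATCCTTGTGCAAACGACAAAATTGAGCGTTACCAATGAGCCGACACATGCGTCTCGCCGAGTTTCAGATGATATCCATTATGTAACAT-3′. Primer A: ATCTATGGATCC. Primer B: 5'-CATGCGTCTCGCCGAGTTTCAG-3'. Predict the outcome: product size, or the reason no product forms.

Primer A (ATCTATGGATCC) has reverse complement GGATCCATAGAT, which matches the top strand at positions 5–16; primer A anneals to the top strand there with its 3' end pointing upstream toward position 5.
Primer B (CATGCGTCTCGCCGAGTTTCAG) matches the top strand directly at positions 60–81; it anneals to the bottom strand with its 3' end pointing downstream toward position 81.
The 3' ends diverge (primer A extends toward position 1, primer B toward position 102), so the primers never converge on a shared product.

No product — the primers' 3' ends point away from each other.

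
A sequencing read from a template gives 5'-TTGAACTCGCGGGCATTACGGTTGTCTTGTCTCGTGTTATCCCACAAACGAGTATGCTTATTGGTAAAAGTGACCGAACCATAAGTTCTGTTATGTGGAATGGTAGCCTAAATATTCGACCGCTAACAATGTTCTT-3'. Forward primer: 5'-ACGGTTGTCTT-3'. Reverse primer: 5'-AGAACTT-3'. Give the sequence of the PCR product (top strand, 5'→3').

The forward primer matches the template at positions 18–28.
The reverse primer's reverse complement is AAGTTCT, which matches the template at positions 83–89.
The product is the template from position 18 through 89 (72 bp).

5'-ACGGTTGTCTTGTCTCGTGTTATCCCACAAACGAGTATGCTTATTGGTAAAAGTGACCGAACCATAAGTTCT-3'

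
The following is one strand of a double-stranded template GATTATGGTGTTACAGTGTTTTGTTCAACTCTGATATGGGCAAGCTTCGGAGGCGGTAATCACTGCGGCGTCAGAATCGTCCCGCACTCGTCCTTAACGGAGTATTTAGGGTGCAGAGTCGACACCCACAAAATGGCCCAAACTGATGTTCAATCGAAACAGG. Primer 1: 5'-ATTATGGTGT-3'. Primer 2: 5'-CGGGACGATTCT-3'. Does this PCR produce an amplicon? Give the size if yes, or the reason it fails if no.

Primer 1 (ATTATGGTGT) matches the top strand at positions 2–11; it acts as a forward primer.
Primer 2's reverse complement is AGAATCGTCCCG, matching the top strand at positions 73–84; it acts as a reverse primer.
The 3' ends face each other across positions 2–84, giving an 83 bp product.

Yes — an 83 bp product.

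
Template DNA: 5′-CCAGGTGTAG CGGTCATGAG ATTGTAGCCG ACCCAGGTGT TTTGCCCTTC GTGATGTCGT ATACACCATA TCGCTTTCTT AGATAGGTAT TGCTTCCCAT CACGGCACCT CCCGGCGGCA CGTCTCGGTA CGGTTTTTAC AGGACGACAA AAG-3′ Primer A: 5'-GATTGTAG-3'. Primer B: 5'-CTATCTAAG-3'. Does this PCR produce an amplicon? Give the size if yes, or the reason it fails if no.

Yes — a 67 bp product.

Primer A (GATTGTAG) matches the top strand at positions 20–27; it acts as a forward primer.
Primer B's reverse complement is CTTAGATAG, matching the top strand at positions 78–86; it acts as a reverse primer.
The 3' ends face each other across positions 20–86, giving a 67 bp product.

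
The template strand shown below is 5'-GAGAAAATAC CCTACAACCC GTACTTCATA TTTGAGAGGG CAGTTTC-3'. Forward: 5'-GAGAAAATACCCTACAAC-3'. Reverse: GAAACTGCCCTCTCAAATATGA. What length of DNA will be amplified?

47 bp

The forward primer matches the template at positions 1–18.
Taking the reverse complement of GAAACTGCCCTCTCAAATATGA gives TCATATTTGAGAGGGCAGTTTC, found at positions 26–47 on the template; the primer anneals here to the top strand with its 3' end pointing upstream.
Amplicon spans positions 1–47: 47 bp.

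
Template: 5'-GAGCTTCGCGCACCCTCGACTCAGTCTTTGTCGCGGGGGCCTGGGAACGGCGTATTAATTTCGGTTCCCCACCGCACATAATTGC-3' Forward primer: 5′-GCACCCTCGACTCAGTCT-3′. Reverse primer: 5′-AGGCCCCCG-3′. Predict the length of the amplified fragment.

33 bp

The forward primer matches the template at positions 10–27.
Taking the reverse complement of AGGCCCCCG gives CGGGGGCCT, found at positions 34–42 on the template; the primer anneals here to the top strand with its 3' end pointing upstream.
Product length = (reverse-primer end) − (forward-primer start) + 1 = 42 − 10 + 1 = 33 bp.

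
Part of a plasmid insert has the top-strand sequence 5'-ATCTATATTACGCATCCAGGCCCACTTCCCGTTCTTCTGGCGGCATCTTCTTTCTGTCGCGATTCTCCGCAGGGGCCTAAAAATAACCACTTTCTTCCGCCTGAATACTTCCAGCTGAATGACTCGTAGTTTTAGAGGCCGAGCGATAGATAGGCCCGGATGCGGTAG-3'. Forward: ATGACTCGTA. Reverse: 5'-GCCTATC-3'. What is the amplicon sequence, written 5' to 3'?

The forward primer matches the template at positions 119–128.
Reverse complement of the reverse primer: GATAGGC. This occurs on the top strand at positions 149–155.
The product is the template from position 119 through 155 (37 bp).

5'-ATGACTCGTAGTTTTAGAGGCCGAGCGATAGATAGGC-3'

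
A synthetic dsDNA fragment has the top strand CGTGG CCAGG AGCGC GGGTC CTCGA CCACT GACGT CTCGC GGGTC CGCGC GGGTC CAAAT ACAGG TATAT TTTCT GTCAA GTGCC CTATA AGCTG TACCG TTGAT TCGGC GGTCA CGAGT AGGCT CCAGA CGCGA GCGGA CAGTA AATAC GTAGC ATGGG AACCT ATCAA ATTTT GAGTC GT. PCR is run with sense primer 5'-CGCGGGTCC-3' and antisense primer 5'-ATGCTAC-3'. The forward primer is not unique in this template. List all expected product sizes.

The forward primer CGCGGGTCC matches the top strand at positions 13–21, 38–46, 48–56.
The reverse primer's reverse complement is GTAGCAT, matching at positions 151–157.
Each forward site pairs with the reverse site to give a product ending at position 157: sizes 145, 120, 110 bp.

145 bp, 120 bp, 110 bp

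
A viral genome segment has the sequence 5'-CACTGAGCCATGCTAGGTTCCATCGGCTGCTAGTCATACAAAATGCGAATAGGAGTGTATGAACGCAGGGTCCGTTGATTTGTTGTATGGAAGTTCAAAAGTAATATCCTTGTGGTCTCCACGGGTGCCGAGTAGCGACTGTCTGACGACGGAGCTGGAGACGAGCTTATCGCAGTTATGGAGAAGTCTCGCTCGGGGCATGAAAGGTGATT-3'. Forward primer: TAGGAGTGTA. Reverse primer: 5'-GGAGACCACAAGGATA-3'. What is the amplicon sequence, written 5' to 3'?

5'-TAGGAGTGTATGAACGCAGGGTCCGTTGATTTGTTGTATGGAAGTTCAAAAGTAATATCCTTGTGGTCTCC-3'

Scanning the template, TAGGAGTGTA occurs at positions 50–59; this primer anneals to the bottom strand there with its 3' end pointing downstream.
The reverse primer's reverse complement is TATCCTTGTGGTCTCC, which matches the template at positions 105–120.
The product is the template from position 50 through 120 (71 bp).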